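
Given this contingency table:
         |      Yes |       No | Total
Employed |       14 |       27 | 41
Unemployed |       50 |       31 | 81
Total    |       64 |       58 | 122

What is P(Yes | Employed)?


P(Yes | Employed) = 14/(14+27) = 14/41

P(Yes|Employed) = 14/41 ≈ 34.15%


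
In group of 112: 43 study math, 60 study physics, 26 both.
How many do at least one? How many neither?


|A∪B| = 43+60-26 = 77
Neither = 112-77 = 35

At least one: 77; Neither: 35


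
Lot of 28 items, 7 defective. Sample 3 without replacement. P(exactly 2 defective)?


Hypergeometric: C(7,2)×C(21,1)/C(28,3)
= 21×21/3276 = 7/52

P(X=2) = 7/52 ≈ 13.46%


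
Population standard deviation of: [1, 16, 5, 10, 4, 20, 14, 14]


Mean = 84/8 = 21/2
  (1-21/2)²=361/4
  (16-21/2)²=121/4
  (5-21/2)²=121/4
  (10-21/2)²=1/4
  (4-21/2)²=169/4
  (20-21/2)²=361/4
  (14-21/2)²=49/4
  (14-21/2)²=49/4
Σ(x-μ)² = 308
σ² = 308/8 = 77/2

σ = √(77/2) ≈ 6.2048


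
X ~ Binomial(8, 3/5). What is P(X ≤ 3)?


P(X ≤ 3) = Σ P(X=i) for i=0..3
P(X=0) = 256/390625
P(X=1) = 3072/390625
P(X=2) = 16128/390625
P(X=3) = 48384/390625
Sum = 13568/78125

P(X ≤ 3) = 13568/78125 ≈ 17.37%


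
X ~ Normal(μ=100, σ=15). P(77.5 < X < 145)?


z₁=(77.5-100)/15=-1.5, z₂=(145-100)/15=3.0
P = Φ(3.0) - Φ(-1.5) = 0.998650 - 0.066807 = 0.931843 ≈ 0.9318

P(77.5 < X < 145) ≈ 0.9318


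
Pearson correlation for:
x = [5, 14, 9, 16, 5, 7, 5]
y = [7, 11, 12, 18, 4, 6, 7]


n=7, Σx=61, Σy=65, Σxy=682, Σx²=657, Σy²=739
r = (7×682 - 61×65)/√((7×657 - 61²)(7×739 - 65²))
= 809/√(878×948) = 809/√832344 ≈ 809/912.3289 ≈ 0.8867

r ≈ 0.8867


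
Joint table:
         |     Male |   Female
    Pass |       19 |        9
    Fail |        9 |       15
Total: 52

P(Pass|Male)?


P(Pass|Male) = 19/(19+9) = 19/28

P = 19/28 ≈ 67.86%


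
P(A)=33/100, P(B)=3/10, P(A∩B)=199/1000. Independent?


P(A)×P(B) = 99/1000
P(A∩B) = 199/1000
Not equal → NOT independent

No, not independent


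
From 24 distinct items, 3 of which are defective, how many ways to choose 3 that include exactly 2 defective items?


Choose 2 of the 3 defective items and 1 of the other 21 items:
C(3,2)×C(21,1) = 3×21 = 63

63


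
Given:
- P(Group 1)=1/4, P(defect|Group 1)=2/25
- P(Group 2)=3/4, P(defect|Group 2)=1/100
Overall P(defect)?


P(B) = Σ P(B|Aᵢ)×P(Aᵢ)
  2/25×1/4 = 1/50
  1/100×3/4 = 3/400
Sum = 11/400

P(defect) = 11/400 ≈ 2.75%


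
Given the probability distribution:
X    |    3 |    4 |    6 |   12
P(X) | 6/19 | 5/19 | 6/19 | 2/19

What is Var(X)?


E[X] = 98/19
E[X²] = 638/19
Var(X) = E[X²] - (E[X])² = 638/19 - 9604/361 = 2518/361

Var(X) = 2518/361 ≈ 6.9751


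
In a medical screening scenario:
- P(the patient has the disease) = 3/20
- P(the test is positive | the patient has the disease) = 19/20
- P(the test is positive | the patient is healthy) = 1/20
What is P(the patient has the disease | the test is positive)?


Using Bayes' theorem:
P(A|B) = P(B|A)·P(A) / P(B)

P(the test is positive) = 19/20 × 3/20 + 1/20 × 17/20
= 57/400 + 17/400 = 37/200

P(the patient has the disease|the test is positive) = (57/400) / (37/200) = 57/74

P(the patient has the disease|the test is positive) = 57/74 ≈ 77.03%


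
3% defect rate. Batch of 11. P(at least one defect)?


P(all good) = (97/100)^11 = 7153014030880804126753/10000000000000000000000
P(≥1 defect) = 2846985969119195873247/10000000000000000000000

P = 2846985969119195873247/10000000000000000000000 ≈ 28.47%


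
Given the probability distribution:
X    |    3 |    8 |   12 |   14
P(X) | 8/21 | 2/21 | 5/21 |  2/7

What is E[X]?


E[X] = Σ x·P(X=x)
= (3)×(8/21) + (8)×(2/21) + (12)×(5/21) + (14)×(2/7)
= 184/21

E[X] = 184/21


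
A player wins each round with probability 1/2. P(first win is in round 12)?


Geometric: P(X=12) = (1-p)^(k-1)×p = (1/2)^11×1/2 = 1/4096

P(X=12) = 1/4096 ≈ 0.02%


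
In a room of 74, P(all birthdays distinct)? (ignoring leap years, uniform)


P(all different) = Π(365-i)/365 for i=0..73
= (365/365)×(364/365)×...×(292/365)
= 0.000351

P ≈ 0.0004 ≈ 0.04%


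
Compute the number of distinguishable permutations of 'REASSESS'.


Letters: 8, freq: {'R': 1, 'E': 2, 'A': 1, 'S': 4}
8!/(1!×2!×1!×4!) = 40320/48 = 840

840


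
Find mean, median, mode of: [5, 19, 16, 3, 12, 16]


Sorted: [3, 5, 12, 16, 16, 19]
Mean = 71/6
Median = 14
Freq: {5: 1, 19: 1, 16: 2, 3: 1, 12: 1}
Mode: [16]

Mean=71/6, Median=14, Mode=16


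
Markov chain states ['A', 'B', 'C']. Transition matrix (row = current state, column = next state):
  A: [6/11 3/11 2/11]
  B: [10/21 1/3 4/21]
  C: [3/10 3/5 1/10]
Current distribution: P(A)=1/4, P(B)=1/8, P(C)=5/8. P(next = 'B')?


P(next=B) = Σᵢ P(now=i)×P(i→B)
= 1/4×3/11 + 1/8×1/3 + 5/8×3/5
= 3/44 + 1/24 + 3/8 = 16/33

P = 16/33 ≈ 0.4848


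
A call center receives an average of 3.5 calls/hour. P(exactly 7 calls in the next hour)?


Poisson(λ=3.5): P(X=7) = e^(-λ)×λ^k/k!
= e^(-3.5) × 3.5^7 / 7!
≈ 0.03019738342 × 6433.9296875 / 5040 ≈ 0.038549

P(X=7) ≈ 0.038549 ≈ 3.85%


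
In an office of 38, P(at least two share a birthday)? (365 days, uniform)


P(all different) = Π(365-i)/365 for i=0..37
= 0.135932
P(match) = 1 - 0.135932 = 0.864068

P ≈ 0.8641 ≈ 86.41%


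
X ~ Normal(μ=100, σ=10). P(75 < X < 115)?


z₁=(75-100)/10=-2.5, z₂=(115-100)/10=1.5
P = Φ(1.5) - Φ(-2.5) = 0.933193 - 0.006210 = 0.926983 ≈ 0.9270

P(75 < X < 115) ≈ 0.9270


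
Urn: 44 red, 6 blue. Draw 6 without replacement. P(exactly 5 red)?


Hypergeometric: C(44,5)×C(6,1)/C(50,6)
= 1086008×6/15890700 = 77572/189175

P(X=5) = 77572/189175 ≈ 41.01%


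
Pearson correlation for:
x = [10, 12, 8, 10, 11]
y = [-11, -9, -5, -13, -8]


n=5, Σx=51, Σy=-46, Σxy=-476, Σx²=529, Σy²=460
r = (5×(-476) - 51×(-46))/√((5×529 - 51²)(5×460 - (-46)²))
= -34/√(44×184) = -34/√8096 ≈ -34/89.9778 ≈ -0.3779

r ≈ -0.3779


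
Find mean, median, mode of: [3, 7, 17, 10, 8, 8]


Sorted: [3, 7, 8, 8, 10, 17]
Mean = 53/6
Median = 8
Freq: {3: 1, 7: 1, 17: 1, 10: 1, 8: 2}
Mode: [8]

Mean=53/6, Median=8, Mode=8


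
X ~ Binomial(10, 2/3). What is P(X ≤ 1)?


P(X ≤ 1) = Σ P(X=i) for i=0..1
P(X=0) = 1/59049
P(X=1) = 20/59049
Sum = 7/19683

P(X ≤ 1) = 7/19683 ≈ 0.04%


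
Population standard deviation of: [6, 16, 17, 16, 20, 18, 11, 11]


Mean = 115/8
  (6-115/8)²=4489/64
  (16-115/8)²=169/64
  (17-115/8)²=441/64
  (16-115/8)²=169/64
  (20-115/8)²=2025/64
  (18-115/8)²=841/64
  (11-115/8)²=729/64
  (11-115/8)²=729/64
Σ(x-μ)² = 1199/8
σ² = (1199/8)/8 = 1199/64

σ = √(1199/64) ≈ 4.3283


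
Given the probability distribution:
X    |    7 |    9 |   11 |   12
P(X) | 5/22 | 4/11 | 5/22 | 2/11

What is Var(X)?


E[X] = 105/11
E[X²] = 1037/11
Var(X) = E[X²] - (E[X])² = 1037/11 - 11025/121 = 382/121

Var(X) = 382/121 ≈ 3.1570


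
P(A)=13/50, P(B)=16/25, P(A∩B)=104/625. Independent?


P(A)×P(B) = 104/625
P(A∩B) = 104/625
Equal ✓ → Independent

Yes, independent


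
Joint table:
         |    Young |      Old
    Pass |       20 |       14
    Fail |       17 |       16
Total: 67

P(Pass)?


P(Pass) = (20+14)/67 = 34/67

P(Pass) = 34/67 ≈ 50.75%


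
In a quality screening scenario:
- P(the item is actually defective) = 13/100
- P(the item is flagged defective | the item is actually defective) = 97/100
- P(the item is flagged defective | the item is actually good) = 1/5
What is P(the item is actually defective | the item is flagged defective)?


Using Bayes' theorem:
P(A|B) = P(B|A)·P(A) / P(B)

P(the item is flagged defective) = 97/100 × 13/100 + 1/5 × 87/100
= 1261/10000 + 87/500 = 3001/10000

P(the item is actually defective|the item is flagged defective) = (1261/10000) / (3001/10000) = 1261/3001

P(the item is actually defective|the item is flagged defective) = 1261/3001 ≈ 42.02%


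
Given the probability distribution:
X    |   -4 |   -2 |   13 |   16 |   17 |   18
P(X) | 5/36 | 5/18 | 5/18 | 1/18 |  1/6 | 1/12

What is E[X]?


E[X] = Σ x·P(X=x)
= (-4)×(5/36) + (-2)×(5/18) + (13)×(5/18) + (16)×(1/18) + (17)×(1/6) + (18)×(1/12)
= 139/18

E[X] = 139/18


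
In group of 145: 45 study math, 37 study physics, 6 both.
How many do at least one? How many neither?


|A∪B| = 45+37-6 = 76
Neither = 145-76 = 69

At least one: 76; Neither: 69


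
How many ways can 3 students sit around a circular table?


Circular arrangements of 3 distinct objects: fix one position to break rotational symmetry.
(n-1)! = 2! = 2

2


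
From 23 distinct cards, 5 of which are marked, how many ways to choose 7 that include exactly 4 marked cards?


Choose 4 of the 5 marked cards and 3 of the other 18 cards:
C(5,4)×C(18,3) = 5×816 = 4080

4080


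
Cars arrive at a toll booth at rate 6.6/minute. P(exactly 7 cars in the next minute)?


Poisson(λ=6.6): P(X=7) = e^(-λ)×λ^k/k!
= e^(-6.6) × 6.6^7 / 7!
≈ 0.001360368038 × 545516.070106 / 5040 ≈ 0.147243

P(X=7) ≈ 0.147243 ≈ 14.72%


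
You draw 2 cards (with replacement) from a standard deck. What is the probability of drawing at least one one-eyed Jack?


P(not a one-eyed Jack) = 50/52 = 25/26
P(none in 2 draws) = (25/26)^2 = 625/676
P(≥1 one-eyed Jack) = 1 - 625/676 = 51/676

P = 51/676 ≈ 7.54%


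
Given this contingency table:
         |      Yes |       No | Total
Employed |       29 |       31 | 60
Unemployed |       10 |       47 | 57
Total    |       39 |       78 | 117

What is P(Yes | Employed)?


P(Yes | Employed) = 29/(29+31) = 29/60

P(Yes|Employed) = 29/60 ≈ 48.33%


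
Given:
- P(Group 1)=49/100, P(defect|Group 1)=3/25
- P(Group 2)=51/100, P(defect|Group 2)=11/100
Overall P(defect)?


P(B) = Σ P(B|Aᵢ)×P(Aᵢ)
  3/25×49/100 = 147/2500
  11/100×51/100 = 561/10000
Sum = 1149/10000

P(defect) = 1149/10000 ≈ 11.49%


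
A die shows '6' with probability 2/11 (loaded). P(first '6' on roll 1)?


Geometric: P(X=1) = (1-p)^(k-1)×p = (9/11)^0×2/11 = 2/11

P(X=1) = 2/11 ≈ 18.18%


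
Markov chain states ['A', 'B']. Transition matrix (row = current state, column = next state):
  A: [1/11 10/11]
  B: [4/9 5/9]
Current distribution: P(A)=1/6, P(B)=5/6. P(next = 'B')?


P(next=B) = Σᵢ P(now=i)×P(i→B)
= 1/6×10/11 + 5/6×5/9
= 5/33 + 25/54 = 365/594

P = 365/594 ≈ 0.6145


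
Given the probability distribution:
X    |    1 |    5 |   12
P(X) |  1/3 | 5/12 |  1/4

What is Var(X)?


E[X] = 65/12
E[X²] = 187/4
Var(X) = E[X²] - (E[X])² = 187/4 - 4225/144 = 2507/144

Var(X) = 2507/144 ≈ 17.4097


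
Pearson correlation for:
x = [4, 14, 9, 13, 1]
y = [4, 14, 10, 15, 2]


n=5, Σx=41, Σy=45, Σxy=499, Σx²=463, Σy²=541
r = (5×499 - 41×45)/√((5×463 - 41²)(5×541 - 45²))
= 650/√(634×680) = 650/√431120 ≈ 650/656.5973 ≈ 0.9900

r ≈ 0.9900


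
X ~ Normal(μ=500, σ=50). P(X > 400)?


z = (400-500)/50 = -2.0
P(X > 400) = 1 - P(Z ≤ -2.0) = 1 - 0.0228 = 0.9772

P(X > 400) ≈ 0.9772


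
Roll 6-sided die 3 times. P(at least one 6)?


P(no 6)^3 = (5/6)^3 = 125/216
P(≥1) = 1 - 125/216 = 91/216

P = 91/216 ≈ 42.13%


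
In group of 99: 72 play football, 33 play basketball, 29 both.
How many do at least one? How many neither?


|A∪B| = 72+33-29 = 76
Neither = 99-76 = 23

At least one: 76; Neither: 23


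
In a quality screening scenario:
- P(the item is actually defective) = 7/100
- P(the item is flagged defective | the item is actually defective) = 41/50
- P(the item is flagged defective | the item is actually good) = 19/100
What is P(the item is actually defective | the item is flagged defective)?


Using Bayes' theorem:
P(A|B) = P(B|A)·P(A) / P(B)

P(the item is flagged defective) = 41/50 × 7/100 + 19/100 × 93/100
= 287/5000 + 1767/10000 = 2341/10000

P(the item is actually defective|the item is flagged defective) = (287/5000) / (2341/10000) = 574/2341

P(the item is actually defective|the item is flagged defective) = 574/2341 ≈ 24.52%


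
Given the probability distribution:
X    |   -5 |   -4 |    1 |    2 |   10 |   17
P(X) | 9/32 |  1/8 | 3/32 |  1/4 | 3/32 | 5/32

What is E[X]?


E[X] = Σ x·P(X=x)
= (-5)×(9/32) + (-4)×(1/8) + (1)×(3/32) + (2)×(1/4) + (10)×(3/32) + (17)×(5/32)
= 73/32

E[X] = 73/32


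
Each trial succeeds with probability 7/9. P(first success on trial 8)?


Geometric: P(X=8) = (1-p)^(k-1)×p = (2/9)^7×7/9 = 896/43046721

P(X=8) = 896/43046721 ≈ 0.00%


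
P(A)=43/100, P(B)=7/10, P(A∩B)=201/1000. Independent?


P(A)×P(B) = 301/1000
P(A∩B) = 201/1000
Not equal → NOT independent

No, not independent


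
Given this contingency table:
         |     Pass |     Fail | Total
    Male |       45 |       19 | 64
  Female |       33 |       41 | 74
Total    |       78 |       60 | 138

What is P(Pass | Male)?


P(Pass | Male) = 45/(45+19) = 45/64

P(Pass|Male) = 45/64 ≈ 70.31%


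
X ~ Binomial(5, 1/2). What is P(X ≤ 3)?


P(X ≤ 3) = Σ P(X=i) for i=0..3
P(X=0) = 1/32
P(X=1) = 5/32
P(X=2) = 5/16
P(X=3) = 5/16
Sum = 13/16

P(X ≤ 3) = 13/16 ≈ 81.25%


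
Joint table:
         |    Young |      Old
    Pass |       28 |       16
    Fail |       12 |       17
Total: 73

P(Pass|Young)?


P(Pass|Young) = 28/(28+12) = 28/40 = 7/10

P = 7/10 ≈ 70.00%


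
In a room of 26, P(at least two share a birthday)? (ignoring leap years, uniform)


P(all different) = Π(365-i)/365 for i=0..25
= 0.401759
P(match) = 1 - 0.401759 = 0.598241

P ≈ 0.5982 ≈ 59.82%


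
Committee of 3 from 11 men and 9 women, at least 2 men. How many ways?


Count by #men:
  2M,1W: C(11,2)×C(9,1)=495
  3M,0W: C(11,3)×C(9,0)=165
Total = 660

660


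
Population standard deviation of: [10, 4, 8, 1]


Mean = 23/4
  (10-23/4)²=289/16
  (4-23/4)²=49/16
  (8-23/4)²=81/16
  (1-23/4)²=361/16
Σ(x-μ)² = 195/4
σ² = (195/4)/4 = 195/16

σ = √(195/16) ≈ 3.4911


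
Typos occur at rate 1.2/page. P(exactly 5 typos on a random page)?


Poisson(λ=1.2): P(X=5) = e^(-λ)×λ^k/k!
= e^(-1.2) × 1.2^5 / 5!
≈ 0.3011942119 × 2.48832 / 120 ≈ 0.006246

P(X=5) ≈ 0.006246 ≈ 0.62%


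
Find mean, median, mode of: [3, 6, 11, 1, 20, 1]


Sorted: [1, 1, 3, 6, 11, 20]
Mean = 42/6 = 7
Median = 9/2
Freq: {3: 1, 6: 1, 11: 1, 1: 2, 20: 1}
Mode: [1]

Mean=7, Median=9/2, Mode=1


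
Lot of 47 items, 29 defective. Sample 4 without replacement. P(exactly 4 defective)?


Hypergeometric: C(29,4)×C(18,0)/C(47,4)
= 23751×1/178365 = 7917/59455

P(X=4) = 7917/59455 ≈ 13.32%


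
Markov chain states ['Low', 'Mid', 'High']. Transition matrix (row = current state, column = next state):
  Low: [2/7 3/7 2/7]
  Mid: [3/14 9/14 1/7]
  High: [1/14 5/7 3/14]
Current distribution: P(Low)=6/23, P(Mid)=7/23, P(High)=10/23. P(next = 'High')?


P(next=High) = Σᵢ P(now=i)×P(i→High)
= 6/23×2/7 + 7/23×1/7 + 10/23×3/14
= 12/161 + 1/23 + 15/161 = 34/161

P = 34/161 ≈ 0.2112


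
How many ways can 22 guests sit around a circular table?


Circular arrangements of 22 distinct objects: fix one position to break rotational symmetry.
(n-1)! = 21! = 51090942171709440000

51090942171709440000


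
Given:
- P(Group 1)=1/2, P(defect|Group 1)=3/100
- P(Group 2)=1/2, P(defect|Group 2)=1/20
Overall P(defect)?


P(B) = Σ P(B|Aᵢ)×P(Aᵢ)
  3/100×1/2 = 3/200
  1/20×1/2 = 1/40
Sum = 1/25

P(defect) = 1/25 ≈ 4.00%


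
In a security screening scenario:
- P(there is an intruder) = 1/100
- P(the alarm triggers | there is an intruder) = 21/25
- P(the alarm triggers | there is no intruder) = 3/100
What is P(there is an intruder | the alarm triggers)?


Using Bayes' theorem:
P(A|B) = P(B|A)·P(A) / P(B)

P(the alarm triggers) = 21/25 × 1/100 + 3/100 × 99/100
= 21/2500 + 297/10000 = 381/10000

P(there is an intruder|the alarm triggers) = (21/2500) / (381/10000) = 28/127

P(there is an intruder|the alarm triggers) = 28/127 ≈ 22.05%


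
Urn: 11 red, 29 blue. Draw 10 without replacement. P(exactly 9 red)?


Hypergeometric: C(11,9)×C(29,1)/C(40,10)
= 55×29/847660528 = 145/77060048

P(X=9) = 145/77060048 ≈ 0.00%


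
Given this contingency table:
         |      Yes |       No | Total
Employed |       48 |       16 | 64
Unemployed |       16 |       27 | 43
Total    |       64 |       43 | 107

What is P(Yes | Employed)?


P(Yes | Employed) = 48/(48+16) = 48/64 = 3/4

P(Yes|Employed) = 3/4 ≈ 75.00%


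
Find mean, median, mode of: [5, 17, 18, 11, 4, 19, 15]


Sorted: [4, 5, 11, 15, 17, 18, 19]
Mean = 89/7
Median = 15
Freq: {5: 1, 17: 1, 18: 1, 11: 1, 4: 1, 19: 1, 15: 1}
Mode: No mode

Mean=89/7, Median=15, Mode=No mode


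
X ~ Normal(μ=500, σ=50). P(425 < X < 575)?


z₁=(425-500)/50=-1.5, z₂=(575-500)/50=1.5
P = Φ(1.5) - Φ(-1.5) = 0.933193 - 0.066807 = 0.866386 ≈ 0.8664

P(425 < X < 575) ≈ 0.8664


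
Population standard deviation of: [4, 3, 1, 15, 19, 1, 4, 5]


Mean = 52/8 = 13/2
  (4-13/2)²=25/4
  (3-13/2)²=49/4
  (1-13/2)²=121/4
  (15-13/2)²=289/4
  (19-13/2)²=625/4
  (1-13/2)²=121/4
  (4-13/2)²=25/4
  (5-13/2)²=9/4
Σ(x-μ)² = 316
σ² = 316/8 = 79/2

σ = √(79/2) ≈ 6.2849


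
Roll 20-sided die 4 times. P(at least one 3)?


P(no 3)^4 = (19/20)^4 = 130321/160000
P(≥1) = 1 - 130321/160000 = 29679/160000

P = 29679/160000 ≈ 18.55%


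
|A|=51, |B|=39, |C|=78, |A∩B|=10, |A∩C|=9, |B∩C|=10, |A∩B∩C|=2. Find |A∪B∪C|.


|A∪B∪C| = 51+39+78-10-9-10+2 = 141

|A∪B∪C| = 141


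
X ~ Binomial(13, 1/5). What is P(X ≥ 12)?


P(X ≥ 12) = Σ P(X=i) for i=12..13
P(X=12) = 52/1220703125
P(X=13) = 1/1220703125
Sum = 53/1220703125

P(X ≥ 12) = 53/1220703125 ≈ 0.00%


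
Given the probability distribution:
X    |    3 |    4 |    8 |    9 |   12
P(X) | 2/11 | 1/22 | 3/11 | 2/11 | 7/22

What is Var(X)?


E[X] = 92/11
E[X²] = 884/11
Var(X) = E[X²] - (E[X])² = 884/11 - 8464/121 = 1260/121

Var(X) = 1260/121 ≈ 10.4132


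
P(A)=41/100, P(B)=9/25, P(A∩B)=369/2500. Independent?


P(A)×P(B) = 369/2500
P(A∩B) = 369/2500
Equal ✓ → Independent

Yes, independent


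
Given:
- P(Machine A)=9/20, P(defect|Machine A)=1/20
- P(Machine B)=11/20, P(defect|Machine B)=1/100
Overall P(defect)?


P(B) = Σ P(B|Aᵢ)×P(Aᵢ)
  1/20×9/20 = 9/400
  1/100×11/20 = 11/2000
Sum = 7/250

P(defect) = 7/250 ≈ 2.80%


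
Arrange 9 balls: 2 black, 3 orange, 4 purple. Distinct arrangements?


9!/(2!×3!×4!) = 1260

1260


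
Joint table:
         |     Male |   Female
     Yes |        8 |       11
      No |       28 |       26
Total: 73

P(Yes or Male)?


P(Yes∨Male) = P(Yes) + P(Male) - P(Yes∧Male)
= (19 + 36 - 8)/73 = 47/73

P = 47/73 ≈ 64.38%


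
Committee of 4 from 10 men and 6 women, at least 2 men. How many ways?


Count by #men:
  2M,2W: C(10,2)×C(6,2)=675
  3M,1W: C(10,3)×C(6,1)=720
  4M,0W: C(10,4)×C(6,0)=210
Total = 1605

1605


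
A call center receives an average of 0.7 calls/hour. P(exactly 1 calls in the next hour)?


Poisson(λ=0.7): P(X=1) = e^(-λ)×λ^k/k!
= e^(-0.7) × 0.7^1 / 1!
≈ 0.4965853038 × 0.7 / 1 ≈ 0.347610

P(X=1) ≈ 0.347610 ≈ 34.76%


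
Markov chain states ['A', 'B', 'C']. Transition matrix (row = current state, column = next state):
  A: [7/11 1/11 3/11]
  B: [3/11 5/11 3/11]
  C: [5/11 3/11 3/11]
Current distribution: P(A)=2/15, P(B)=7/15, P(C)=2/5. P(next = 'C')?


P(next=C) = Σᵢ P(now=i)×P(i→C)
= 2/15×3/11 + 7/15×3/11 + 2/5×3/11
= 2/55 + 7/55 + 6/55 = 3/11

P = 3/11 ≈ 0.2727


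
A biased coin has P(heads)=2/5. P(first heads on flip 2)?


Geometric: P(X=2) = (1-p)^(k-1)×p = (3/5)^1×2/5 = 6/25

P(X=2) = 6/25 ≈ 24.00%


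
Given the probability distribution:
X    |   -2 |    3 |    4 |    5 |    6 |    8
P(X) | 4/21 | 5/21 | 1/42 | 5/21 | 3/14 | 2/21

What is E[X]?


E[X] = Σ x·P(X=x)
= (-2)×(4/21) + (3)×(5/21) + (4)×(1/42) + (5)×(5/21) + (6)×(3/14) + (8)×(2/21)
= 11/3

E[X] = 11/3


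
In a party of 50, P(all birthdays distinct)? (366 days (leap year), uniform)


P(all different) = Π(366-i)/366 for i=0..49
= (366/366)×(365/366)×...×(317/366)
= 0.029927

P ≈ 0.0299 ≈ 2.99%


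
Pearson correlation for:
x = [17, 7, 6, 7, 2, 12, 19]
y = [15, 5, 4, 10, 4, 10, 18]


n=7, Σx=70, Σy=66, Σxy=854, Σx²=932, Σy²=806
r = (7×854 - 70×66)/√((7×932 - 70²)(7×806 - 66²))
= 1358/√(1624×1286) = 1358/√2088464 ≈ 1358/1445.1519 ≈ 0.9397

r ≈ 0.9397


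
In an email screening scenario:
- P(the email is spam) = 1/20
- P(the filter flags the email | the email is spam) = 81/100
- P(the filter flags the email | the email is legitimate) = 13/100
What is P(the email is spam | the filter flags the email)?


Using Bayes' theorem:
P(A|B) = P(B|A)·P(A) / P(B)

P(the filter flags the email) = 81/100 × 1/20 + 13/100 × 19/20
= 81/2000 + 247/2000 = 41/250

P(the email is spam|the filter flags the email) = (81/2000) / (41/250) = 81/328

P(the email is spam|the filter flags the email) = 81/328 ≈ 24.70%


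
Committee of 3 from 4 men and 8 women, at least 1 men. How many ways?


Count by #men:
  1M,2W: C(4,1)×C(8,2)=112
  2M,1W: C(4,2)×C(8,1)=48
  3M,0W: C(4,3)×C(8,0)=4
Total = 164

164


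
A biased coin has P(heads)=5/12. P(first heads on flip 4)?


Geometric: P(X=4) = (1-p)^(k-1)×p = (7/12)^3×5/12 = 1715/20736

P(X=4) = 1715/20736 ≈ 8.27%


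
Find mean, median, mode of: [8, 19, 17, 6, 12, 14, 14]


Sorted: [6, 8, 12, 14, 14, 17, 19]
Mean = 90/7
Median = 14
Freq: {8: 1, 19: 1, 17: 1, 6: 1, 12: 1, 14: 2}
Mode: [14]

Mean=90/7, Median=14, Mode=14


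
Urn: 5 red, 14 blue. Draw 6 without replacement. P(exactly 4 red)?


Hypergeometric: C(5,4)×C(14,2)/C(19,6)
= 5×91/27132 = 65/3876

P(X=4) = 65/3876 ≈ 1.68%


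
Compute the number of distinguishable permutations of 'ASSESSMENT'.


Letters: 10, freq: {'A': 1, 'S': 4, 'E': 2, 'M': 1, 'N': 1, 'T': 1}
10!/(1!×4!×2!×1!×1!×1!) = 3628800/48 = 75600

75600


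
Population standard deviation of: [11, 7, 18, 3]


Mean = 39/4
  (11-39/4)²=25/16
  (7-39/4)²=121/16
  (18-39/4)²=1089/16
  (3-39/4)²=729/16
Σ(x-μ)² = 491/4
σ² = (491/4)/4 = 491/16

σ = √(491/16) ≈ 5.5396


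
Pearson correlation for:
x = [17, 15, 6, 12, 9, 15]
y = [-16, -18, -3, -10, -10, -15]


n=6, Σx=74, Σy=-72, Σxy=-995, Σx²=1000, Σy²=1014
r = (6×(-995) - 74×(-72))/√((6×1000 - 74²)(6×1014 - (-72)²))
= -642/√(524×900) = -642/√471600 ≈ -642/686.7314 ≈ -0.9349

r ≈ -0.9349


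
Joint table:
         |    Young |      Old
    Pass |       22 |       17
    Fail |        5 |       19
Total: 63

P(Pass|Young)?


P(Pass|Young) = 22/(22+5) = 22/27

P = 22/27 ≈ 81.48%


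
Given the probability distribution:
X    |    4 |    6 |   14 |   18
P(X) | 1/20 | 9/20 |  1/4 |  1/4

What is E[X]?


E[X] = Σ x·P(X=x)
= (4)×(1/20) + (6)×(9/20) + (14)×(1/4) + (18)×(1/4)
= 109/10

E[X] = 109/10


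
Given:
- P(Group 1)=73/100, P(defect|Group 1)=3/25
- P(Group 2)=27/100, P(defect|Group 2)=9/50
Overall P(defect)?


P(B) = Σ P(B|Aᵢ)×P(Aᵢ)
  3/25×73/100 = 219/2500
  9/50×27/100 = 243/5000
Sum = 681/5000

P(defect) = 681/5000 ≈ 13.62%


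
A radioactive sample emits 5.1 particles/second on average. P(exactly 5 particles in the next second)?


Poisson(λ=5.1): P(X=5) = e^(-λ)×λ^k/k!
= e^(-5.1) × 5.1^5 / 5!
≈ 0.006096746566 × 3450.25251 / 120 ≈ 0.175294

P(X=5) ≈ 0.175294 ≈ 17.53%


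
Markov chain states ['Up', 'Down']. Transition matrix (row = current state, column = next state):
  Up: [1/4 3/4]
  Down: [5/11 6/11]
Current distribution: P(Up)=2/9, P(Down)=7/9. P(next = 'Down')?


P(next=Down) = Σᵢ P(now=i)×P(i→Down)
= 2/9×3/4 + 7/9×6/11
= 1/6 + 14/33 = 13/22

P = 13/22 ≈ 0.5909


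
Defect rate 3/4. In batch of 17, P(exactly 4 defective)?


Binomial: P(X=4) = C(17,4)×p^4×(1-p)^13
= 2380 × 81/256 × 1/67108864 = 48195/4294967296

P(X=4) = 48195/4294967296 ≈ 0.00%


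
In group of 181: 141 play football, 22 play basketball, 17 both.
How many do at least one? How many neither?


|A∪B| = 141+22-17 = 146
Neither = 181-146 = 35

At least one: 146; Neither: 35


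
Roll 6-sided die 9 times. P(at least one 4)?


P(no 4)^9 = (5/6)^9 = 1953125/10077696
P(≥1) = 1 - 1953125/10077696 = 8124571/10077696

P = 8124571/10077696 ≈ 80.62%


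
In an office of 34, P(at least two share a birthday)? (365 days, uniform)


P(all different) = Π(365-i)/365 for i=0..33
= 0.204683
P(match) = 1 - 0.204683 = 0.795317

P ≈ 0.7953 ≈ 79.53%


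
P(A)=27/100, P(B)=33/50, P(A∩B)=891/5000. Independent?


P(A)×P(B) = 891/5000
P(A∩B) = 891/5000
Equal ✓ → Independent

Yes, independent


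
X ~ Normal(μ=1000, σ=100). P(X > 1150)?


z = (1150-1000)/100 = 1.5
P(X > 1150) = 1 - P(Z ≤ 1.5) = 1 - 0.9332 = 0.0668

P(X > 1150) ≈ 0.0668


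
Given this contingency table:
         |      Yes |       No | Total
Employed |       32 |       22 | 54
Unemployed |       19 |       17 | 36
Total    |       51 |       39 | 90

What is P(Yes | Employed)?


P(Yes | Employed) = 32/(32+22) = 32/54 = 16/27

P(Yes|Employed) = 16/27 ≈ 59.26%


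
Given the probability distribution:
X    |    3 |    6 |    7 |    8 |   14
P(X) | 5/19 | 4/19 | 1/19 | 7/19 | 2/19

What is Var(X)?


E[X] = 130/19
E[X²] = 1078/19
Var(X) = E[X²] - (E[X])² = 1078/19 - 16900/361 = 3582/361

Var(X) = 3582/361 ≈ 9.9224


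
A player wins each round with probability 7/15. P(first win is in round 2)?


Geometric: P(X=2) = (1-p)^(k-1)×p = (8/15)^1×7/15 = 56/225

P(X=2) = 56/225 ≈ 24.89%


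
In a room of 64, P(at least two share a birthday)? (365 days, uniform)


P(all different) = Π(365-i)/365 for i=0..63
= 0.002810
P(match) = 1 - 0.002810 = 0.997190

P ≈ 0.9972 ≈ 99.72%


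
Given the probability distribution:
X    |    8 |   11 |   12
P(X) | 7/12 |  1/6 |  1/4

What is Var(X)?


E[X] = 19/2
E[X²] = 187/2
Var(X) = E[X²] - (E[X])² = 187/2 - 361/4 = 13/4

Var(X) = 13/4 ≈ 3.2500


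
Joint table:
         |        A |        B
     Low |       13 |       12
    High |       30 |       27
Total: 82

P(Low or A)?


P(Low∨A) = P(Low) + P(A) - P(Low∧A)
= (25 + 43 - 13)/82 = 55/82

P = 55/82 ≈ 67.07%


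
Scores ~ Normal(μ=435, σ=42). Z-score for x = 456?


z = (x - μ)/σ = (456 - 435)/42 = 0.5

z = 0.5


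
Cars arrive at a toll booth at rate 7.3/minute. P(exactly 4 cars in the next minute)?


Poisson(λ=7.3): P(X=4) = e^(-λ)×λ^k/k!
= e^(-7.3) × 7.3^4 / 4!
≈ 0.0006755387752 × 2839.8241 / 24 ≈ 0.079934

P(X=4) ≈ 0.079934 ≈ 7.99%


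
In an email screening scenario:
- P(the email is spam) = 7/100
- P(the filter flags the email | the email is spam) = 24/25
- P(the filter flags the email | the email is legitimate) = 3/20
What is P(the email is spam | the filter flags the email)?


Using Bayes' theorem:
P(A|B) = P(B|A)·P(A) / P(B)

P(the filter flags the email) = 24/25 × 7/100 + 3/20 × 93/100
= 42/625 + 279/2000 = 2067/10000

P(the email is spam|the filter flags the email) = (42/625) / (2067/10000) = 224/689

P(the email is spam|the filter flags the email) = 224/689 ≈ 32.51%


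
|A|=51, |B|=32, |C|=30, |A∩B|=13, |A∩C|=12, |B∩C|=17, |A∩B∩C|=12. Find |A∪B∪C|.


|A∪B∪C| = 51+32+30-13-12-17+12 = 83

|A∪B∪C| = 83


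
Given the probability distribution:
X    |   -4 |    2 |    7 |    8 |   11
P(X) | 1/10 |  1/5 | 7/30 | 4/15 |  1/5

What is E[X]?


E[X] = Σ x·P(X=x)
= (-4)×(1/10) + (2)×(1/5) + (7)×(7/30) + (8)×(4/15) + (11)×(1/5)
= 179/30

E[X] = 179/30


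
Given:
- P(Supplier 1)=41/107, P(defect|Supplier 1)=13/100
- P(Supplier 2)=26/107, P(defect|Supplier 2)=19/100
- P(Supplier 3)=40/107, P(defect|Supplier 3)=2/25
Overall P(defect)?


P(B) = Σ P(B|Aᵢ)×P(Aᵢ)
  13/100×41/107 = 533/10700
  19/100×26/107 = 247/5350
  2/25×40/107 = 16/535
Sum = 1347/10700

P(defect) = 1347/10700 ≈ 12.59%


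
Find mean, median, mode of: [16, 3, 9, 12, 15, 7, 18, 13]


Sorted: [3, 7, 9, 12, 13, 15, 16, 18]
Mean = 93/8
Median = 25/2
Freq: {16: 1, 3: 1, 9: 1, 12: 1, 15: 1, 7: 1, 18: 1, 13: 1}
Mode: No mode

Mean=93/8, Median=25/2, Mode=No mode


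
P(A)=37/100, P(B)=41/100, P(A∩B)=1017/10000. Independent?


P(A)×P(B) = 1517/10000
P(A∩B) = 1017/10000
Not equal → NOT independent

No, not independent


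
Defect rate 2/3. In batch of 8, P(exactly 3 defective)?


Binomial: P(X=3) = C(8,3)×p^3×(1-p)^5
= 56 × 8/27 × 1/243 = 448/6561

P(X=3) = 448/6561 ≈ 6.83%


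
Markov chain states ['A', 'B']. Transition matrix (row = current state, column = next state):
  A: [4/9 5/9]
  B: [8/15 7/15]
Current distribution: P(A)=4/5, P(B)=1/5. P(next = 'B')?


P(next=B) = Σᵢ P(now=i)×P(i→B)
= 4/5×5/9 + 1/5×7/15
= 4/9 + 7/75 = 121/225

P = 121/225 ≈ 0.5378


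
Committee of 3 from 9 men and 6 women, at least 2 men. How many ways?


Count by #men:
  2M,1W: C(9,2)×C(6,1)=216
  3M,0W: C(9,3)×C(6,0)=84
Total = 300

300


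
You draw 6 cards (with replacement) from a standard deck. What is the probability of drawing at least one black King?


P(not a black King) = 50/52 = 25/26
P(none in 6 draws) = (25/26)^6 = 244140625/308915776
P(≥1 black King) = 1 - 244140625/308915776 = 64775151/308915776

P = 64775151/308915776 ≈ 20.97%


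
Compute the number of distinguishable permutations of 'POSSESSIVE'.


Letters: 10, freq: {'P': 1, 'O': 1, 'S': 4, 'E': 2, 'I': 1, 'V': 1}
10!/(1!×1!×4!×2!×1!×1!) = 3628800/48 = 75600

75600


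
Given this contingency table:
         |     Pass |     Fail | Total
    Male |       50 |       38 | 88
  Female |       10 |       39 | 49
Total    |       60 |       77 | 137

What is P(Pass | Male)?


P(Pass | Male) = 50/(50+38) = 50/88 = 25/44

P(Pass|Male) = 25/44 ≈ 56.82%


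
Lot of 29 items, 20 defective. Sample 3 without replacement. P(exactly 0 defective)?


Hypergeometric: C(20,0)×C(9,3)/C(29,3)
= 1×84/3654 = 2/87

P(X=0) = 2/87 ≈ 2.30%


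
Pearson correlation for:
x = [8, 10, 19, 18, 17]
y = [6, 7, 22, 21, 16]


n=5, Σx=72, Σy=72, Σxy=1186, Σx²=1138, Σy²=1266
r = (5×1186 - 72×72)/√((5×1138 - 72²)(5×1266 - 72²))
= 746/√(506×1146) = 746/√579876 ≈ 746/761.4959 ≈ 0.9797

r ≈ 0.9797


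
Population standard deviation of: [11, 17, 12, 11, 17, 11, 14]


Mean = 93/7
  (11-93/7)²=256/49
  (17-93/7)²=676/49
  (12-93/7)²=81/49
  (11-93/7)²=256/49
  (17-93/7)²=676/49
  (11-93/7)²=256/49
  (14-93/7)²=25/49
Σ(x-μ)² = 318/7
σ² = (318/7)/7 = 318/49

σ = √(318/49) ≈ 2.5475


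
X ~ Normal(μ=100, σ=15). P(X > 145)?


z = (145-100)/15 = 3.0
P(X > 145) = 1 - P(Z ≤ 3.0) = 1 - 0.9987 = 0.0013

P(X > 145) ≈ 0.0013


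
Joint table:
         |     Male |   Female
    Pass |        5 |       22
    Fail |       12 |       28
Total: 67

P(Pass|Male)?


P(Pass|Male) = 5/(5+12) = 5/17

P = 5/17 ≈ 29.41%


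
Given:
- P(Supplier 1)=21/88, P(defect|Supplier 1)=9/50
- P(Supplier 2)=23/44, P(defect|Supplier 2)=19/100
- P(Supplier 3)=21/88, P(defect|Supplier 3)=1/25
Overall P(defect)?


P(B) = Σ P(B|Aᵢ)×P(Aᵢ)
  9/50×21/88 = 189/4400
  19/100×23/44 = 437/4400
  1/25×21/88 = 21/2200
Sum = 167/1100

P(defect) = 167/1100 ≈ 15.18%


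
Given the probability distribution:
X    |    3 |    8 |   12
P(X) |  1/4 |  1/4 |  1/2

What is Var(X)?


E[X] = 35/4
E[X²] = 361/4
Var(X) = E[X²] - (E[X])² = 361/4 - 1225/16 = 219/16

Var(X) = 219/16 ≈ 13.6875


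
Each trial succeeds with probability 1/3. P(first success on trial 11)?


Geometric: P(X=11) = (1-p)^(k-1)×p = (2/3)^10×1/3 = 1024/177147

P(X=11) = 1024/177147 ≈ 0.58%


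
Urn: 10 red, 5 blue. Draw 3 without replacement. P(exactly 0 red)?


Hypergeometric: C(10,0)×C(5,3)/C(15,3)
= 1×10/455 = 2/91

P(X=0) = 2/91 ≈ 2.20%


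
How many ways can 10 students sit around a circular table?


Circular arrangements of 10 distinct objects: fix one position to break rotational symmetry.
(n-1)! = 9! = 362880

362880


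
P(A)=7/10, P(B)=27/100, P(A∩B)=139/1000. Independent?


P(A)×P(B) = 189/1000
P(A∩B) = 139/1000
Not equal → NOT independent

No, not independent


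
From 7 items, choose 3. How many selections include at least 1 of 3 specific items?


Complement: C(7,3) - C(4,3) = 35 - 4 = 31

31


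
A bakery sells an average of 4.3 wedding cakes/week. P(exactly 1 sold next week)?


Poisson(λ=4.3): P(X=1) = e^(-λ)×λ^k/k!
= e^(-4.3) × 4.3^1 / 1!
≈ 0.01356855901 × 4.3 / 1 ≈ 0.058345

P(X=1) ≈ 0.058345 ≈ 5.83%


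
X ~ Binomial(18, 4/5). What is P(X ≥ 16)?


P(X ≥ 16) = Σ P(X=i) for i=16..18
P(X=16) = 657129996288/3814697265625
P(X=17) = 309237645312/3814697265625
P(X=18) = 68719476736/3814697265625
Sum = 1035087118336/3814697265625

P(X ≥ 16) = 1035087118336/3814697265625 ≈ 27.13%


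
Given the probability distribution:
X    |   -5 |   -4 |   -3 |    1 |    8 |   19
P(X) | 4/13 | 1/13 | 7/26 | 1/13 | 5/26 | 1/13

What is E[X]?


E[X] = Σ x·P(X=x)
= (-5)×(4/13) + (-4)×(1/13) + (-3)×(7/26) + (1)×(1/13) + (8)×(5/26) + (19)×(1/13)
= 11/26

E[X] = 11/26


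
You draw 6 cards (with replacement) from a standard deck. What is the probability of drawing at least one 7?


P(not a 7) = 48/52 = 12/13
P(none in 6 draws) = (12/13)^6 = 2985984/4826809
P(≥1 7) = 1 - 2985984/4826809 = 1840825/4826809

P = 1840825/4826809 ≈ 38.14%


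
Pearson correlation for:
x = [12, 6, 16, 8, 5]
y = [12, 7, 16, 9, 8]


n=5, Σx=47, Σy=52, Σxy=554, Σx²=525, Σy²=594
r = (5×554 - 47×52)/√((5×525 - 47²)(5×594 - 52²))
= 326/√(416×266) = 326/√110656 ≈ 326/332.6500 ≈ 0.9800

r ≈ 0.9800


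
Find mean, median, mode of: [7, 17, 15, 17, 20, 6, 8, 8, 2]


Sorted: [2, 6, 7, 8, 8, 15, 17, 17, 20]
Mean = 100/9
Median = 8
Freq: {7: 1, 17: 2, 15: 1, 20: 1, 6: 1, 8: 2, 2: 1}
Mode: [8, 17]

Mean=100/9, Median=8, Mode=[8, 17]


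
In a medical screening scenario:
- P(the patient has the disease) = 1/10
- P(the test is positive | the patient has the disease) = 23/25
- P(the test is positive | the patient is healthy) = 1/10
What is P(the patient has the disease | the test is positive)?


Using Bayes' theorem:
P(A|B) = P(B|A)·P(A) / P(B)

P(the test is positive) = 23/25 × 1/10 + 1/10 × 9/10
= 23/250 + 9/100 = 91/500

P(the patient has the disease|the test is positive) = (23/250) / (91/500) = 46/91

P(the patient has the disease|the test is positive) = 46/91 ≈ 50.55%


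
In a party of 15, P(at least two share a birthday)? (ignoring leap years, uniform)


P(all different) = Π(365-i)/365 for i=0..14
= 0.747099
P(match) = 1 - 0.747099 = 0.252901

P ≈ 0.2529 ≈ 25.29%


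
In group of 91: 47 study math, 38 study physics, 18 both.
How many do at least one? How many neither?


|A∪B| = 47+38-18 = 67
Neither = 91-67 = 24

At least one: 67; Neither: 24


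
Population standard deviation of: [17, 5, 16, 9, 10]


Mean = 57/5
  (17-57/5)²=784/25
  (5-57/5)²=1024/25
  (16-57/5)²=529/25
  (9-57/5)²=144/25
  (10-57/5)²=49/25
Σ(x-μ)² = 506/5
σ² = (506/5)/5 = 506/25

σ = √(506/25) ≈ 4.4989


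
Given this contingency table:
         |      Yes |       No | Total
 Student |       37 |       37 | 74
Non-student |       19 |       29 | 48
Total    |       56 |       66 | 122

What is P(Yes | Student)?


P(Yes | Student) = 37/(37+37) = 37/74 = 1/2

P(Yes|Student) = 1/2 ≈ 50.00%


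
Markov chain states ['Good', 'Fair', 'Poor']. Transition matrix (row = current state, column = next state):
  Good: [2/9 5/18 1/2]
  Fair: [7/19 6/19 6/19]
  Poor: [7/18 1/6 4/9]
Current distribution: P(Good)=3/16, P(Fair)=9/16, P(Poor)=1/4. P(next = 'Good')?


P(next=Good) = Σᵢ P(now=i)×P(i→Good)
= 3/16×2/9 + 9/16×7/19 + 1/4×7/18
= 1/24 + 63/304 + 7/72 = 947/2736

P = 947/2736 ≈ 0.3461


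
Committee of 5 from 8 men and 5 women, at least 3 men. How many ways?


Count by #men:
  3M,2W: C(8,3)×C(5,2)=560
  4M,1W: C(8,4)×C(5,1)=350
  5M,0W: C(8,5)×C(5,0)=56
Total = 966

966


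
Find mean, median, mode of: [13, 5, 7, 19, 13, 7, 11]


Sorted: [5, 7, 7, 11, 13, 13, 19]
Mean = 75/7
Median = 11
Freq: {13: 2, 5: 1, 7: 2, 19: 1, 11: 1}
Mode: [7, 13]

Mean=75/7, Median=11, Mode=[7, 13]


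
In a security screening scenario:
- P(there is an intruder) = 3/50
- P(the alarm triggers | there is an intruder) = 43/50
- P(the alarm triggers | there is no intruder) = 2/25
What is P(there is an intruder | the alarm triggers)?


Using Bayes' theorem:
P(A|B) = P(B|A)·P(A) / P(B)

P(the alarm triggers) = 43/50 × 3/50 + 2/25 × 47/50
= 129/2500 + 47/625 = 317/2500

P(there is an intruder|the alarm triggers) = (129/2500) / (317/2500) = 129/317

P(there is an intruder|the alarm triggers) = 129/317 ≈ 40.69%


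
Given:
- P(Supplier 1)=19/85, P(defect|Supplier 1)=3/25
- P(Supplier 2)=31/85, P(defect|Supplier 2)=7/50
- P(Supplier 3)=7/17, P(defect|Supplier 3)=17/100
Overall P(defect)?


P(B) = Σ P(B|Aᵢ)×P(Aᵢ)
  3/25×19/85 = 57/2125
  7/50×31/85 = 217/4250
  17/100×7/17 = 7/100
Sum = 1257/8500

P(defect) = 1257/8500 ≈ 14.79%


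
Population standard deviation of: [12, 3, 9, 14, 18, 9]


Mean = 65/6
  (12-65/6)²=49/36
  (3-65/6)²=2209/36
  (9-65/6)²=121/36
  (14-65/6)²=361/36
  (18-65/6)²=1849/36
  (9-65/6)²=121/36
Σ(x-μ)² = 785/6
σ² = (785/6)/6 = 785/36

σ = √(785/36) ≈ 4.6696


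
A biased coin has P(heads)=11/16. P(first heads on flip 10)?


Geometric: P(X=10) = (1-p)^(k-1)×p = (5/16)^9×11/16 = 21484375/1099511627776

P(X=10) = 21484375/1099511627776 ≈ 0.00%


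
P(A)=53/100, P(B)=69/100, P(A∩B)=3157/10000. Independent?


P(A)×P(B) = 3657/10000
P(A∩B) = 3157/10000
Not equal → NOT independent

No, not independent


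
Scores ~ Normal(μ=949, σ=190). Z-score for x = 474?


z = (x - μ)/σ = (474 - 949)/190 = -2.5

z = -2.5


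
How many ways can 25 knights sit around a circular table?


Circular arrangements of 25 distinct objects: fix one position to break rotational symmetry.
(n-1)! = 24! = 620448401733239439360000

620448401733239439360000


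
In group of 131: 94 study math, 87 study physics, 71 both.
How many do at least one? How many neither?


|A∪B| = 94+87-71 = 110
Neither = 131-110 = 21

At least one: 110; Neither: 21


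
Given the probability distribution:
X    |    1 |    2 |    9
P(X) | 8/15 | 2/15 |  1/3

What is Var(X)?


E[X] = 19/5
E[X²] = 421/15
Var(X) = E[X²] - (E[X])² = 421/15 - 361/25 = 1022/75

Var(X) = 1022/75 ≈ 13.6267


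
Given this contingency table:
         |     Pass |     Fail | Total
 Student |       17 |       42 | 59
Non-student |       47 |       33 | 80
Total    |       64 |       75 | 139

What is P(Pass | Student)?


P(Pass | Student) = 17/(17+42) = 17/59

P(Pass|Student) = 17/59 ≈ 28.81%


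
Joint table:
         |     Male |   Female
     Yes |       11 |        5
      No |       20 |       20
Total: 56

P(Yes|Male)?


P(Yes|Male) = 11/(11+20) = 11/31

P = 11/31 ≈ 35.48%


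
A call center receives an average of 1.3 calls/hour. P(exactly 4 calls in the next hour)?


Poisson(λ=1.3): P(X=4) = e^(-λ)×λ^k/k!
= e^(-1.3) × 1.3^4 / 4!
≈ 0.272531793 × 2.8561 / 24 ≈ 0.032432

P(X=4) ≈ 0.032432 ≈ 3.24%


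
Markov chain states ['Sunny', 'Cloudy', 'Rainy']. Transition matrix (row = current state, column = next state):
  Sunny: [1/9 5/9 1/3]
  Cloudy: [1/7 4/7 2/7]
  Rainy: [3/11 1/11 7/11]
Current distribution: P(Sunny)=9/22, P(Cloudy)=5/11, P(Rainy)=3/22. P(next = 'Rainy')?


P(next=Rainy) = Σᵢ P(now=i)×P(i→Rainy)
= 9/22×1/3 + 5/11×2/7 + 3/22×7/11
= 3/22 + 10/77 + 21/242 = 299/847

P = 299/847 ≈ 0.3530
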